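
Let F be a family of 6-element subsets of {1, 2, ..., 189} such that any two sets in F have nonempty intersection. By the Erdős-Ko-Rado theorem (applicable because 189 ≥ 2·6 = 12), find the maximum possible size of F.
max |F| = C(188, 5) = 1854900872

The Erdős-Ko-Rado theorem states: for n ≥ 2k, an intersecting family of k-subsets of an n-element set has size at most C(n − 1, k − 1), with equality for 'star' families {A ⊆ [n] : |A| = k, i ∈ A} (fix an element i). For n = 189, k = 6: C(188, 5) = 1854900872.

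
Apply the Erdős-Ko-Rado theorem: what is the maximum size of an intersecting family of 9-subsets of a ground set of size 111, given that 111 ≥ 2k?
max |F| = C(110, 8) = 409705619895

The Erdős-Ko-Rado theorem states: for n ≥ 2k, an intersecting family of k-subsets of an n-element set has size at most C(n − 1, k − 1), with equality for 'star' families {A ⊆ [n] : |A| = k, i ∈ A} (fix an element i). For n = 111, k = 9: C(110, 8) = 409705619895.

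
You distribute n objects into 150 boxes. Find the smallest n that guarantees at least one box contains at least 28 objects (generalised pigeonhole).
n = (28 − 1)·150 + 1 = 4051

By the generalised pigeonhole principle, to guarantee some box contains ≥ r objects we need more than (r − 1) · k objects total. Threshold: n = (r − 1) · k + 1. With r = 28 and k = 150: n = 27 · 150 + 1 = 4050 + 1 = 4051. For n = 4050 = 27 · 150, we can put exactly 27 objects in every box, avoiding 28 in any single one — so 4051 is tight.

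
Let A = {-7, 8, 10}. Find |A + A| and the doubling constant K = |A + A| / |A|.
K = |A + A| / |A| = 6/3 = 2

Enumerate A + A = {a + b : a, b ∈ A}. With |A| = 3, there are |A|^2 = 9 ordered sum pairs; collecting distinct values, A + A = {-14, 1, 3, 16, 18, 20}, so |A + A| = 6. Thus K = 6/3 = 2. For comparison, the minimum possible |A + A| over all 3-element sets is 2·3 − 1 = 5 (so min K = 5/3), attained only by arithmetic progressions.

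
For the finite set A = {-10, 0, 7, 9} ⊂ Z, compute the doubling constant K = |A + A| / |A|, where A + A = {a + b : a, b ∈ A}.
K = |A + A| / |A| = 10/4 = 5/2

Enumerate A + A = {a + b : a, b ∈ A}. With |A| = 4, there are |A|^2 = 16 ordered sum pairs; collecting distinct values, A + A = {-20, -10, -3, -1, 0, 7, 9, 14, 16, 18}, so |A + A| = 10. Thus K = 10/4 = 5/2. For comparison, the minimum possible |A + A| over all 4-element sets is 2·4 − 1 = 7 (so min K = 7/4), attained only by arithmetic progressions.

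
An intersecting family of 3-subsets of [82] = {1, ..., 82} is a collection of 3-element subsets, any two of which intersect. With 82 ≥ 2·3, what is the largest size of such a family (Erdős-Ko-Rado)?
max |F| = C(81, 2) = 3240

Erdős-Ko-Rado (1961): when n ≥ 2k, max |F| = C(n−1, k−1). The bound is attained by the star {A : i ∈ A} for any fixed i ∈ [n]. Here C(82−1, 3−1) = C(81, 2) = 3240.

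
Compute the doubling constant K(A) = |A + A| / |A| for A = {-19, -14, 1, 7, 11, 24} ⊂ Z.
K = |A + A| / |A| = 21/6 = 7/2

Enumerate A + A = {a + b : a, b ∈ A}. With |A| = 6, there are |A|^2 = 36 ordered sum pairs; collecting distinct values, A + A = {-38, -33, -28, -18, -13, -12, -8, -7, -3, 2, 5, 8, 10, 12, 14, 18, 22, 25, 31, 35, 48}, so |A + A| = 21. Thus K = 21/6 = 7/2. For comparison, the minimum possible |A + A| over all 6-element sets is 2·6 − 1 = 11 (so min K = 11/6), attained only by arithmetic progressions.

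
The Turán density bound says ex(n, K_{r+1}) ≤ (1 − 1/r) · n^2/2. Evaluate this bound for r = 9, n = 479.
Turán density bound = (8/9) · 479^2/2 = 917764/9 ≈ 101973.7778

Turán's theorem: ex(n, K_{r+1}) is achieved by the complete r-partite Turán graph T(n, r) with parts as balanced as possible, and is at most (1 − 1/r) · n^2/2. For r = 9, n = 479: the density bound is (8/9) · 229441/2 = 917764/9 ≈ 101973.7778. The integer-valued extremum is e(T(479, 9)) = 101973, which is strictly less than the density bound 917764/9 since 9 ∤ 479 (the parts of T(479, 9) cannot all be equal).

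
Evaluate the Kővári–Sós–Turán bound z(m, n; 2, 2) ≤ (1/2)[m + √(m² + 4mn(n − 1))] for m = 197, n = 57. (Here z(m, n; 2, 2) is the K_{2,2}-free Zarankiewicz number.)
z(197, 57; 2, 2) ≤ (1/2)[197 + √(197² + 4·197·57·56)] = (1/2)[197 + √2554105] = 897.5784

Kővári–Sós–Turán: let r_1, ..., r_197 be the row sums and z = Σ r_i the total number of 1s. Each pair of columns can share at most one row with both entries 1 (else a 2×2 all-ones block appears), so Σ_i C(r_i, 2) ≤ C(57, 2) = 1596. By convexity Σ_i C(r_i, 2) ≥ 197·C(z/197, 2) = z(z − 197)/(2·197), giving z² − 197z − 197·57·56 ≤ 0 and hence z ≤ (1/2)[197 + √(38809 + 4·628824)] = (1/2)[197 + √2554105] ≈ (1/2)(197 + 1598.1568) = 897.5784.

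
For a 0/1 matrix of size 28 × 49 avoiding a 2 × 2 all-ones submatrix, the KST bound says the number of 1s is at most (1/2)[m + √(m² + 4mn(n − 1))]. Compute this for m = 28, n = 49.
z(28, 49; 2, 2) ≤ (1/2)[28 + √(28² + 4·28·49·48)] = (1/2)[28 + √264208] = 271.0058

Kővári–Sós–Turán: let r_1, ..., r_28 be the row sums and z = Σ r_i the total number of 1s. Each pair of columns can share at most one row with both entries 1 (else a 2×2 all-ones block appears), so Σ_i C(r_i, 2) ≤ C(49, 2) = 1176. By convexity Σ_i C(r_i, 2) ≥ 28·C(z/28, 2) = z(z − 28)/(2·28), giving z² − 28z − 28·49·48 ≤ 0 and hence z ≤ (1/2)[28 + √(784 + 4·65856)] = (1/2)[28 + √264208] ≈ (1/2)(28 + 514.0117) = 271.0058.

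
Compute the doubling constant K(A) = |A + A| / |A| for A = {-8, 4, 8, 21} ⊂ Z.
K = |A + A| / |A| = 10/4 = 5/2

Enumerate A + A = {a + b : a, b ∈ A}. With |A| = 4, there are |A|^2 = 16 ordered sum pairs; collecting distinct values, A + A = {-16, -4, 0, 8, 12, 13, 16, 25, 29, 42}, so |A + A| = 10. Thus K = 10/4 = 5/2. For comparison, the minimum possible |A + A| over all 4-element sets is 2·4 − 1 = 7 (so min K = 7/4), attained only by arithmetic progressions.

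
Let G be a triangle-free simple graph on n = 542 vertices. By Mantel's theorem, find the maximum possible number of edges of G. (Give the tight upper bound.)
ex(542, K_3) = ⌊542^2/4⌋ = 73441

Mantel (1907): a triangle-free graph on n vertices has at most ⌊n^2/4⌋ edges, with equality for the complete bipartite graph K_{⌊n/2⌋, ⌈n/2⌉}. For n = 542: ⌊542^2/4⌋ = ⌊293764/4⌋ = 73441. The extremal graph is K_{271, 271}, which has 271·271 = 73441 edges.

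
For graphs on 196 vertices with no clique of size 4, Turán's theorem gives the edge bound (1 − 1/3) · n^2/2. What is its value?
Turán density bound = (2/3) · 196^2/2 = 38416/3 ≈ 12805.3333

Turán's theorem: ex(n, K_{r+1}) is achieved by the complete r-partite Turán graph T(n, r) with parts as balanced as possible, and is at most (1 − 1/r) · n^2/2. For r = 3, n = 196: the density bound is (2/3) · 38416/2 = 38416/3 ≈ 12805.3333. The integer-valued extremum is e(T(196, 3)) = 12805, which is strictly less than the density bound 38416/3 since 3 ∤ 196 (the parts of T(196, 3) cannot all be equal).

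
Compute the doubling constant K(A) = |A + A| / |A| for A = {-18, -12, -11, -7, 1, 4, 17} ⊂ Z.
K = |A + A| / |A| = 26/7

Enumerate A + A = {a + b : a, b ∈ A}. With |A| = 7, there are |A|^2 = 49 ordered sum pairs; collecting distinct values, A + A = {-36, -30, -29, -25, -24, -23, -22, -19, -18, -17, -14, -11, -10, -8, -7, -6, -3, -1, 2, 5, 6, 8, 10, 18, 21, 34}, so |A + A| = 26. Thus K = 26/7. For comparison, the minimum possible |A + A| over all 7-element sets is 2·7 − 1 = 13 (so min K = 13/7), attained only by arithmetic progressions.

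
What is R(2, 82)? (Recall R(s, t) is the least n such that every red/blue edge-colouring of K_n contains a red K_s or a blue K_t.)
R(2, 82) = 82

R(2, k) = k for all k ≥ 2: in a 2-colouring of K_k, either some edge is red (a red K_2) or all edges are blue (a blue K_k). And K_{81} coloured all-blue has no blue K_82, so R(2, 82) > 81. Hence R(2, 82) = 82.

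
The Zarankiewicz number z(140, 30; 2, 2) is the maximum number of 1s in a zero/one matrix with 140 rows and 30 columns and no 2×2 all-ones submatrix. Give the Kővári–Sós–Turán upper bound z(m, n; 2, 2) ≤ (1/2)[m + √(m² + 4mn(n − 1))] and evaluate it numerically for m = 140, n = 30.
z(140, 30; 2, 2) ≤ (1/2)[140 + √(140² + 4·140·30·29)] = (1/2)[140 + √506800] = 425.9494

Kővári–Sós–Turán: let r_1, ..., r_140 be the row sums and z = Σ r_i the total number of 1s. Each pair of columns can share at most one row with both entries 1 (else a 2×2 all-ones block appears), so Σ_i C(r_i, 2) ≤ C(30, 2) = 435. By convexity Σ_i C(r_i, 2) ≥ 140·C(z/140, 2) = z(z − 140)/(2·140), giving z² − 140z − 140·30·29 ≤ 0 and hence z ≤ (1/2)[140 + √(19600 + 4·121800)] = (1/2)[140 + √506800] ≈ (1/2)(140 + 711.8989) = 425.9494.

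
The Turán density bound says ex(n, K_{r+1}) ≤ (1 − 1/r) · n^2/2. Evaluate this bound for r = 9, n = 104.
Turán density bound = (8/9) · 104^2/2 = 43264/9 ≈ 4807.1111

Turán's theorem: ex(n, K_{r+1}) is achieved by the complete r-partite Turán graph T(n, r) with parts as balanced as possible, and is at most (1 − 1/r) · n^2/2. For r = 9, n = 104: the density bound is (8/9) · 10816/2 = 43264/9 ≈ 4807.1111. The integer-valued extremum is e(T(104, 9)) = 4806, which is strictly less than the density bound 43264/9 since 9 ∤ 104 (the parts of T(104, 9) cannot all be equal).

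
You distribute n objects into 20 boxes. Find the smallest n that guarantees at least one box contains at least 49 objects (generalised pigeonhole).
n = (49 − 1)·20 + 1 = 961

By the generalised pigeonhole principle, to guarantee some box contains ≥ r objects we need more than (r − 1) · k objects total. Threshold: n = (r − 1) · k + 1. With r = 49 and k = 20: n = 48 · 20 + 1 = 960 + 1 = 961. For n = 960 = 48 · 20, we can put exactly 48 objects in every box, avoiding 49 in any single one — so 961 is tight.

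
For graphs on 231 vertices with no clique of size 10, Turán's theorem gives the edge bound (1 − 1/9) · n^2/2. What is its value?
Turán density bound = (8/9) · 231^2/2 = 23716

Turán's theorem: ex(n, K_{r+1}) is achieved by the complete r-partite Turán graph T(n, r) with parts as balanced as possible, and is at most (1 − 1/r) · n^2/2. For r = 9, n = 231: the density bound is (8/9) · 53361/2 = 23716. The integer-valued extremum is e(T(231, 9)) = 23715, which is strictly less than the density bound 23716 since 9 ∤ 231 (the parts of T(231, 9) cannot all be equal).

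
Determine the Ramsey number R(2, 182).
R(2, 182) = 182

R(2, k) = k for all k ≥ 2: in a 2-colouring of K_k, either some edge is red (a red K_2) or all edges are blue (a blue K_k). And K_{181} coloured all-blue has no blue K_182, so R(2, 182) > 181. Hence R(2, 182) = 182.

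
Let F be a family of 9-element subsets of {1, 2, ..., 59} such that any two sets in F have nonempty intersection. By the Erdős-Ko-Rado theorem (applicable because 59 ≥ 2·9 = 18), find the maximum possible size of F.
max |F| = C(58, 8) = 1916797311

Erdős-Ko-Rado (1961): when n ≥ 2k, max |F| = C(n−1, k−1). The bound is attained by the star {A : i ∈ A} for any fixed i ∈ [n]. Here C(59−1, 9−1) = C(58, 8) = 1916797311.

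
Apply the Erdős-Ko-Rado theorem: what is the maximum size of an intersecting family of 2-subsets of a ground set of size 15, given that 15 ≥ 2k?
max |F| = C(14, 1) = 14

Erdős-Ko-Rado (1961): when n ≥ 2k, max |F| = C(n−1, k−1). The bound is attained by the star {A : i ∈ A} for any fixed i ∈ [n]. Here C(15−1, 2−1) = C(14, 1) = 14.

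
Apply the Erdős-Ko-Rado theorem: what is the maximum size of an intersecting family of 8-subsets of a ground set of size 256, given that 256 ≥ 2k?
max |F| = C(255, 7) = 12801990477375

The Erdős-Ko-Rado theorem states: for n ≥ 2k, an intersecting family of k-subsets of an n-element set has size at most C(n − 1, k − 1), with equality for 'star' families {A ⊆ [n] : |A| = k, i ∈ A} (fix an element i). For n = 256, k = 8: C(255, 7) = 12801990477375.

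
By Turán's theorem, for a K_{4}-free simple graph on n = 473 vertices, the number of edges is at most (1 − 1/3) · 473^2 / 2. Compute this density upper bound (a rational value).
Turán density bound = (2/3) · 473^2/2 = 223729/3 ≈ 74576.3333

Turán's theorem: ex(n, K_{r+1}) is achieved by the complete r-partite Turán graph T(n, r) with parts as balanced as possible, and is at most (1 − 1/r) · n^2/2. For r = 3, n = 473: the density bound is (2/3) · 223729/2 = 223729/3 ≈ 74576.3333. The integer-valued extremum is e(T(473, 3)) = 74576, which is strictly less than the density bound 223729/3 since 3 ∤ 473 (the parts of T(473, 3) cannot all be equal).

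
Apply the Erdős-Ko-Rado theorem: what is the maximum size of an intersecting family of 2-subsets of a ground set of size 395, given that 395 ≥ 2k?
max |F| = C(394, 1) = 394

Erdős-Ko-Rado (1961): when n ≥ 2k, max |F| = C(n−1, k−1). The bound is attained by the star {A : i ∈ A} for any fixed i ∈ [n]. Here C(395−1, 2−1) = C(394, 1) = 394.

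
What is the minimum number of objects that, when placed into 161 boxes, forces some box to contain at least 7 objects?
n = (7 − 1)·161 + 1 = 967

By the generalised pigeonhole principle, to guarantee some box contains ≥ r objects we need more than (r − 1) · k objects total. Threshold: n = (r − 1) · k + 1. With r = 7 and k = 161: n = 6 · 161 + 1 = 966 + 1 = 967. For n = 966 = 6 · 161, we can put exactly 6 objects in every box, avoiding 7 in any single one — so 967 is tight.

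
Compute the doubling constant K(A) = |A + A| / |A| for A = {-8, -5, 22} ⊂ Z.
K = |A + A| / |A| = 6/3 = 2

Enumerate A + A = {a + b : a, b ∈ A}. With |A| = 3, there are |A|^2 = 9 ordered sum pairs; collecting distinct values, A + A = {-16, -13, -10, 14, 17, 44}, so |A + A| = 6. Thus K = 6/3 = 2. For comparison, the minimum possible |A + A| over all 3-element sets is 2·3 − 1 = 5 (so min K = 5/3), attained only by arithmetic progressions.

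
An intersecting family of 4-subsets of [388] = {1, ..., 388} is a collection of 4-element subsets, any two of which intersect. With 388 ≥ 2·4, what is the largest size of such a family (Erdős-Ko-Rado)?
max |F| = C(387, 3) = 9585345

Erdős-Ko-Rado (1961): when n ≥ 2k, max |F| = C(n−1, k−1). The bound is attained by the star {A : i ∈ A} for any fixed i ∈ [n]. Here C(388−1, 4−1) = C(387, 3) = 9585345.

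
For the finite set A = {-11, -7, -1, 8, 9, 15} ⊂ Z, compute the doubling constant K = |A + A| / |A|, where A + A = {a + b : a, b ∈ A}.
K = |A + A| / |A| = 19/6

Enumerate A + A = {a + b : a, b ∈ A}. With |A| = 6, there are |A|^2 = 36 ordered sum pairs; collecting distinct values, A + A = {-22, -18, -14, -12, -8, -3, -2, 1, 2, 4, 7, 8, 14, 16, 17, 18, 23, 24, 30}, so |A + A| = 19. Thus K = 19/6. For comparison, the minimum possible |A + A| over all 6-element sets is 2·6 − 1 = 11 (so min K = 11/6), attained only by arithmetic progressions.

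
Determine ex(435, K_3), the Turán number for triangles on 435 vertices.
ex(435, K_3) = ⌊435^2/4⌋ = 47306

Mantel (1907): a triangle-free graph on n vertices has at most ⌊n^2/4⌋ edges, with equality for the complete bipartite graph K_{⌊n/2⌋, ⌈n/2⌉}. For n = 435: ⌊435^2/4⌋ = ⌊189225/4⌋ = 47306. The extremal graph is K_{217, 218}, which has 217·218 = 47306 edges.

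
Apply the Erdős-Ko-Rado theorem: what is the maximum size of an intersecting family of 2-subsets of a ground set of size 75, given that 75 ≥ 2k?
max |F| = C(74, 1) = 74

The Erdős-Ko-Rado theorem states: for n ≥ 2k, an intersecting family of k-subsets of an n-element set has size at most C(n − 1, k − 1), with equality for 'star' families {A ⊆ [n] : |A| = k, i ∈ A} (fix an element i). For n = 75, k = 2: C(74, 1) = 74.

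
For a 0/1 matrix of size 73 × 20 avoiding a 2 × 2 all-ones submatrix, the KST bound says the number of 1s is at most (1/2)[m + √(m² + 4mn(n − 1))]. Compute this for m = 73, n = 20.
z(73, 20; 2, 2) ≤ (1/2)[73 + √(73² + 4·73·20·19)] = (1/2)[73 + √116289] = 207.0059

Kővári–Sós–Turán: let r_1, ..., r_73 be the row sums and z = Σ r_i the total number of 1s. Each pair of columns can share at most one row with both entries 1 (else a 2×2 all-ones block appears), so Σ_i C(r_i, 2) ≤ C(20, 2) = 190. By convexity Σ_i C(r_i, 2) ≥ 73·C(z/73, 2) = z(z − 73)/(2·73), giving z² − 73z − 73·20·19 ≤ 0 and hence z ≤ (1/2)[73 + √(5329 + 4·27740)] = (1/2)[73 + √116289] ≈ (1/2)(73 + 341.0117) = 207.0059.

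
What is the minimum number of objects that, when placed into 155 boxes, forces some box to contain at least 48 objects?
n = (48 − 1)·155 + 1 = 7286

By the generalised pigeonhole principle, to guarantee some box contains ≥ r objects we need more than (r − 1) · k objects total. Threshold: n = (r − 1) · k + 1. With r = 48 and k = 155: n = 47 · 155 + 1 = 7285 + 1 = 7286. For n = 7285 = 47 · 155, we can put exactly 47 objects in every box, avoiding 48 in any single one — so 7286 is tight.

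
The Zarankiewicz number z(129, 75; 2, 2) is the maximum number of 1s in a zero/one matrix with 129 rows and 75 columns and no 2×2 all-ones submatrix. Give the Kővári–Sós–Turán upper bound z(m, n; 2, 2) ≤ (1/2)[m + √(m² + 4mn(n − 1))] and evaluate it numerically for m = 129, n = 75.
z(129, 75; 2, 2) ≤ (1/2)[129 + √(129² + 4·129·75·74)] = (1/2)[129 + √2880441] = 913.0931

Kővári–Sós–Turán: let r_1, ..., r_129 be the row sums and z = Σ r_i the total number of 1s. Each pair of columns can share at most one row with both entries 1 (else a 2×2 all-ones block appears), so Σ_i C(r_i, 2) ≤ C(75, 2) = 2775. By convexity Σ_i C(r_i, 2) ≥ 129·C(z/129, 2) = z(z − 129)/(2·129), giving z² − 129z − 129·75·74 ≤ 0 and hence z ≤ (1/2)[129 + √(16641 + 4·715950)] = (1/2)[129 + √2880441] ≈ (1/2)(129 + 1697.1862) = 913.0931.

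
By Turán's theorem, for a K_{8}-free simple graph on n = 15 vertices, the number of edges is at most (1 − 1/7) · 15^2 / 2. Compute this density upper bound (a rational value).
Turán density bound = (6/7) · 15^2/2 = 675/7 ≈ 96.4286

Turán's theorem: ex(n, K_{r+1}) is achieved by the complete r-partite Turán graph T(n, r) with parts as balanced as possible, and is at most (1 − 1/r) · n^2/2. For r = 7, n = 15: the density bound is (6/7) · 225/2 = 675/7 ≈ 96.4286. The integer-valued extremum is e(T(15, 7)) = 96, which is strictly less than the density bound 675/7 since 7 ∤ 15 (the parts of T(15, 7) cannot all be equal).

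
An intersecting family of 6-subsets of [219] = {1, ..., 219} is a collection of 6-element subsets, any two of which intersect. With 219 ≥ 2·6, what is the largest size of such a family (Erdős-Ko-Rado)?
max |F| = C(218, 5) = 3917788308

The Erdős-Ko-Rado theorem states: for n ≥ 2k, an intersecting family of k-subsets of an n-element set has size at most C(n − 1, k − 1), with equality for 'star' families {A ⊆ [n] : |A| = k, i ∈ A} (fix an element i). For n = 219, k = 6: C(218, 5) = 3917788308.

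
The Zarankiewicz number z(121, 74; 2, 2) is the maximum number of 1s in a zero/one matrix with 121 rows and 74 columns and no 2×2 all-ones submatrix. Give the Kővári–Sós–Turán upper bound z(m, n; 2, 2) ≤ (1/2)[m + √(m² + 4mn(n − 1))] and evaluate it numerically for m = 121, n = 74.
z(121, 74; 2, 2) ≤ (1/2)[121 + √(121² + 4·121·74·73)] = (1/2)[121 + √2629209] = 871.2418

Kővári–Sós–Turán: let r_1, ..., r_121 be the row sums and z = Σ r_i the total number of 1s. Each pair of columns can share at most one row with both entries 1 (else a 2×2 all-ones block appears), so Σ_i C(r_i, 2) ≤ C(74, 2) = 2701. By convexity Σ_i C(r_i, 2) ≥ 121·C(z/121, 2) = z(z − 121)/(2·121), giving z² − 121z − 121·74·73 ≤ 0 and hence z ≤ (1/2)[121 + √(14641 + 4·653642)] = (1/2)[121 + √2629209] ≈ (1/2)(121 + 1621.4836) = 871.2418.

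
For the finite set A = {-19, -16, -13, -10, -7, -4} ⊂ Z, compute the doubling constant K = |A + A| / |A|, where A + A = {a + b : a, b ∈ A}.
K = |A + A| / |A| = 11/6

Enumerate A + A = {a + b : a, b ∈ A}. With |A| = 6, there are |A|^2 = 36 ordered sum pairs; collecting distinct values, A + A = {-38, -35, -32, -29, -26, -23, -20, -17, -14, -11, -8}, so |A + A| = 11. Thus K = 11/6. Here |A + A| = 2|A| − 1 = 11, the minimum possible — so K = 11/6 is minimal, which holds iff A is an arithmetic progression.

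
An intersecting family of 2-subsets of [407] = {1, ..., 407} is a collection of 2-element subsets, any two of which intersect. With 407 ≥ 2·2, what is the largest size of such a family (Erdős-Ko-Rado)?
max |F| = C(406, 1) = 406

Erdős-Ko-Rado (1961): when n ≥ 2k, max |F| = C(n−1, k−1). The bound is attained by the star {A : i ∈ A} for any fixed i ∈ [n]. Here C(407−1, 2−1) = C(406, 1) = 406.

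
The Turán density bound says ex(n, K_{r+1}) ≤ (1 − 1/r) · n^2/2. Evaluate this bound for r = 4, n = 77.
Turán density bound = (3/4) · 77^2/2 = 17787/8 ≈ 2223.375

Turán's theorem: ex(n, K_{r+1}) is achieved by the complete r-partite Turán graph T(n, r) with parts as balanced as possible, and is at most (1 − 1/r) · n^2/2. For r = 4, n = 77: the density bound is (3/4) · 5929/2 = 17787/8 ≈ 2223.375. The integer-valued extremum is e(T(77, 4)) = 2223, which is strictly less than the density bound 17787/8 since 4 ∤ 77 (the parts of T(77, 4) cannot all be equal).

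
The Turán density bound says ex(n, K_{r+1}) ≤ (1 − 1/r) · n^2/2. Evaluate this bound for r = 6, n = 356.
Turán density bound = (5/6) · 356^2/2 = 158420/3 ≈ 52806.6667

Turán's theorem: ex(n, K_{r+1}) is achieved by the complete r-partite Turán graph T(n, r) with parts as balanced as possible, and is at most (1 − 1/r) · n^2/2. For r = 6, n = 356: the density bound is (5/6) · 126736/2 = 158420/3 ≈ 52806.6667. The integer-valued extremum is e(T(356, 6)) = 52806, which is strictly less than the density bound 158420/3 since 6 ∤ 356 (the parts of T(356, 6) cannot all be equal).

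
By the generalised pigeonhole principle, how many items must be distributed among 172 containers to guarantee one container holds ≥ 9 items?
n = (9 − 1)·172 + 1 = 1377

By the generalised pigeonhole principle, to guarantee some box contains ≥ r objects we need more than (r − 1) · k objects total. Threshold: n = (r − 1) · k + 1. With r = 9 and k = 172: n = 8 · 172 + 1 = 1376 + 1 = 1377. For n = 1376 = 8 · 172, we can put exactly 8 objects in every box, avoiding 9 in any single one — so 1377 is tight.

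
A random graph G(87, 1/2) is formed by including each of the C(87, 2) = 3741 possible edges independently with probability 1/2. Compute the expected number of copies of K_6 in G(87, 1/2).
E[# K_6] = C(87, 6) · (1/2)^C(6, 2) = 504981379 / 2^15 ≈ 15410.808685

For each 6-subset S of vertices (there are C(87, 6) = 504981379 such S), let X_S = 1 if S induces a K_6 (all C(6, 2) = 15 edges present). Then P(X_S = 1) = (1/2)^15 = 1/32768. By linearity of expectation, E[# K_6] = C(87, 6) · (1/2)^15 = 504981379 / 32768 ≈ 15410.808685.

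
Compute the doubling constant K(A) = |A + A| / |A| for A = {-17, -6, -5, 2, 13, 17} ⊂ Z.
K = |A + A| / |A| = 20/6 = 10/3

Enumerate A + A = {a + b : a, b ∈ A}. With |A| = 6, there are |A|^2 = 36 ordered sum pairs; collecting distinct values, A + A = {-34, -23, -22, -15, -12, -11, -10, -4, -3, 0, 4, 7, 8, 11, 12, 15, 19, 26, 30, 34}, so |A + A| = 20. Thus K = 20/6 = 10/3. For comparison, the minimum possible |A + A| over all 6-element sets is 2·6 − 1 = 11 (so min K = 11/6), attained only by arithmetic progressions.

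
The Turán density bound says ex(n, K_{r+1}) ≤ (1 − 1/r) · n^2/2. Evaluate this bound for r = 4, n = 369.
Turán density bound = (3/4) · 369^2/2 = 408483/8 ≈ 51060.375

Turán's theorem: ex(n, K_{r+1}) is achieved by the complete r-partite Turán graph T(n, r) with parts as balanced as possible, and is at most (1 − 1/r) · n^2/2. For r = 4, n = 369: the density bound is (3/4) · 136161/2 = 408483/8 ≈ 51060.375. The integer-valued extremum is e(T(369, 4)) = 51060, which is strictly less than the density bound 408483/8 since 4 ∤ 369 (the parts of T(369, 4) cannot all be equal).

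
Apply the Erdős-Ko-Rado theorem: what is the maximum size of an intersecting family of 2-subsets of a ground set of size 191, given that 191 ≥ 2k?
max |F| = C(190, 1) = 190

The Erdős-Ko-Rado theorem states: for n ≥ 2k, an intersecting family of k-subsets of an n-element set has size at most C(n − 1, k − 1), with equality for 'star' families {A ⊆ [n] : |A| = k, i ∈ A} (fix an element i). For n = 191, k = 2: C(190, 1) = 190.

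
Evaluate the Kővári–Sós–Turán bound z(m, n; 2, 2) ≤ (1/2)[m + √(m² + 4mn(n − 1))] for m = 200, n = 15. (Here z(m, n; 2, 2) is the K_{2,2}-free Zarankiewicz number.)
z(200, 15; 2, 2) ≤ (1/2)[200 + √(200² + 4·200·15·14)] = (1/2)[200 + √208000] = 328.0351

Kővári–Sós–Turán: let r_1, ..., r_200 be the row sums and z = Σ r_i the total number of 1s. Each pair of columns can share at most one row with both entries 1 (else a 2×2 all-ones block appears), so Σ_i C(r_i, 2) ≤ C(15, 2) = 105. By convexity Σ_i C(r_i, 2) ≥ 200·C(z/200, 2) = z(z − 200)/(2·200), giving z² − 200z − 200·15·14 ≤ 0 and hence z ≤ (1/2)[200 + √(40000 + 4·42000)] = (1/2)[200 + √208000] ≈ (1/2)(200 + 456.0702) = 328.0351.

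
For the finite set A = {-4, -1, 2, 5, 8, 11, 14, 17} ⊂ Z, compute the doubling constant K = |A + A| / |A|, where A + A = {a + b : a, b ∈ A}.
K = |A + A| / |A| = 15/8

Enumerate A + A = {a + b : a, b ∈ A}. With |A| = 8, there are |A|^2 = 64 ordered sum pairs; collecting distinct values, A + A = {-8, -5, -2, 1, 4, 7, 10, 13, 16, 19, 22, 25, 28, 31, 34}, so |A + A| = 15. Thus K = 15/8. Here |A + A| = 2|A| − 1 = 15, the minimum possible — so K = 15/8 is minimal, which holds iff A is an arithmetic progression.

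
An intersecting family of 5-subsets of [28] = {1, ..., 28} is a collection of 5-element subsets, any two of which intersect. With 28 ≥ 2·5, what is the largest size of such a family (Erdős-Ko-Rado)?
max |F| = C(27, 4) = 17550

The Erdős-Ko-Rado theorem states: for n ≥ 2k, an intersecting family of k-subsets of an n-element set has size at most C(n − 1, k − 1), with equality for 'star' families {A ⊆ [n] : |A| = k, i ∈ A} (fix an element i). For n = 28, k = 5: C(27, 4) = 17550.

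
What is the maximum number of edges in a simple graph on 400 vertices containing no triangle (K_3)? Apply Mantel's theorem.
ex(400, K_3) = ⌊400^2/4⌋ = 40000

Mantel (1907): a triangle-free graph on n vertices has at most ⌊n^2/4⌋ edges, with equality for the complete bipartite graph K_{⌊n/2⌋, ⌈n/2⌉}. For n = 400: ⌊400^2/4⌋ = ⌊160000/4⌋ = 40000. The extremal graph is K_{200, 200}, which has 200·200 = 40000 edges.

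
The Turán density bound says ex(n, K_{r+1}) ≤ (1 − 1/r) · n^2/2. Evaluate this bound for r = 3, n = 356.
Turán density bound = (2/3) · 356^2/2 = 126736/3 ≈ 42245.3333

Turán's theorem: ex(n, K_{r+1}) is achieved by the complete r-partite Turán graph T(n, r) with parts as balanced as possible, and is at most (1 − 1/r) · n^2/2. For r = 3, n = 356: the density bound is (2/3) · 126736/2 = 126736/3 ≈ 42245.3333. The integer-valued extremum is e(T(356, 3)) = 42245, which is strictly less than the density bound 126736/3 since 3 ∤ 356 (the parts of T(356, 3) cannot all be equal).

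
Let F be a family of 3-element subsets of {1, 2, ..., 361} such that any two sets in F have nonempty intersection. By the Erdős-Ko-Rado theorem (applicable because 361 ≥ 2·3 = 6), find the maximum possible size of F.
max |F| = C(360, 2) = 64620

Erdős-Ko-Rado (1961): when n ≥ 2k, max |F| = C(n−1, k−1). The bound is attained by the star {A : i ∈ A} for any fixed i ∈ [n]. Here C(361−1, 3−1) = C(360, 2) = 64620.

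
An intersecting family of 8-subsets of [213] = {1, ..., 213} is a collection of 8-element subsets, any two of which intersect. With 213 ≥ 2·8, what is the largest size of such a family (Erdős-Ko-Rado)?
max |F| = C(212, 7) = 3455049401232

Erdős-Ko-Rado (1961): when n ≥ 2k, max |F| = C(n−1, k−1). The bound is attained by the star {A : i ∈ A} for any fixed i ∈ [n]. Here C(213−1, 8−1) = C(212, 7) = 3455049401232.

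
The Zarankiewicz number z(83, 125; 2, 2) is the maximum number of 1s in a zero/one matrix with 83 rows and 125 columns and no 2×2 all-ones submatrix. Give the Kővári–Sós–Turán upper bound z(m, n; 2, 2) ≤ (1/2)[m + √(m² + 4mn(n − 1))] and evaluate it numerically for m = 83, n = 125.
z(83, 125; 2, 2) ≤ (1/2)[83 + √(83² + 4·83·125·124)] = (1/2)[83 + √5152889] = 1176.4988

Kővári–Sós–Turán: let r_1, ..., r_83 be the row sums and z = Σ r_i the total number of 1s. Each pair of columns can share at most one row with both entries 1 (else a 2×2 all-ones block appears), so Σ_i C(r_i, 2) ≤ C(125, 2) = 7750. By convexity Σ_i C(r_i, 2) ≥ 83·C(z/83, 2) = z(z − 83)/(2·83), giving z² − 83z − 83·125·124 ≤ 0 and hence z ≤ (1/2)[83 + √(6889 + 4·1286500)] = (1/2)[83 + √5152889] ≈ (1/2)(83 + 2269.9976) = 1176.4988.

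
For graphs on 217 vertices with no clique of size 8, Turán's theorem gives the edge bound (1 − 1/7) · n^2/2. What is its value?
Turán density bound = (6/7) · 217^2/2 = 20181

Turán's theorem: ex(n, K_{r+1}) is achieved by the complete r-partite Turán graph T(n, r) with parts as balanced as possible, and is at most (1 − 1/r) · n^2/2. For r = 7, n = 217: the density bound is (6/7) · 47089/2 = 20181. Since 7 ∣ 217, the Turán graph T(217, 7) has parts of equal size 31, and its edge count e(T(217, 7)) = 20181 attains the density bound exactly.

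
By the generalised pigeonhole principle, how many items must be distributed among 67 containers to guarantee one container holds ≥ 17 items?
n = (17 − 1)·67 + 1 = 1073

By the generalised pigeonhole principle, to guarantee some box contains ≥ r objects we need more than (r − 1) · k objects total. Threshold: n = (r − 1) · k + 1. With r = 17 and k = 67: n = 16 · 67 + 1 = 1072 + 1 = 1073. For n = 1072 = 16 · 67, we can put exactly 16 objects in every box, avoiding 17 in any single one — so 1073 is tight.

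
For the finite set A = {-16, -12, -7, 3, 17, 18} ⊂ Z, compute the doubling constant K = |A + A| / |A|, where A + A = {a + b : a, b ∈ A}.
K = |A + A| / |A| = 20/6 = 10/3

Enumerate A + A = {a + b : a, b ∈ A}. With |A| = 6, there are |A|^2 = 36 ordered sum pairs; collecting distinct values, A + A = {-32, -28, -24, -23, -19, -14, -13, -9, -4, 1, 2, 5, 6, 10, 11, 20, 21, 34, 35, 36}, so |A + A| = 20. Thus K = 20/6 = 10/3. For comparison, the minimum possible |A + A| over all 6-element sets is 2·6 − 1 = 11 (so min K = 11/6), attained only by arithmetic progressions.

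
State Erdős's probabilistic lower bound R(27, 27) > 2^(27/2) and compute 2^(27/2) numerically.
2^(27/2) = 11585.2375; so R(27, 27) > 11585.2375

Colour each edge of K_n uniformly at random with red/blue. The expected number of monochromatic K_27 is C(n, 27) · 2 · 2^(−C(27,2)). If C(n, 27) · 2^(1 − C(27,2)) < 1, then with positive probability no monochromatic K_27 exists, so R(27, 27) > n. The standard estimate C(n, 27) ≤ n^27/27! shows this inequality holds whenever n ≤ 2^(27/2) (since 27! · 2^(C(27,2) − 1) > 2^(27^2/2) ≥ n^27). Hence R(27, 27) > 2^(27/2) = 11585.2375.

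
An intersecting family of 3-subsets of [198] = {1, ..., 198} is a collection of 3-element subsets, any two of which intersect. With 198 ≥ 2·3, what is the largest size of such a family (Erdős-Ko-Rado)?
max |F| = C(197, 2) = 19306

Erdős-Ko-Rado (1961): when n ≥ 2k, max |F| = C(n−1, k−1). The bound is attained by the star {A : i ∈ A} for any fixed i ∈ [n]. Here C(198−1, 3−1) = C(197, 2) = 19306.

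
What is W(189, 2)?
W(189, 2) = 189 + 1 = 190

A 2-term AP is any pair of integers, so a monochromatic 2-AP exists iff some colour is used at least twice. With 189 colours, the colouring i ↦ i on {1, ..., 189} uses each colour once, avoiding any monochromatic pair, so W(189, 2) > 189. For {1, ..., 190}, pigeonhole forces two integers of the same colour, which form a monochromatic 2-AP. Hence W(189, 2) = 190.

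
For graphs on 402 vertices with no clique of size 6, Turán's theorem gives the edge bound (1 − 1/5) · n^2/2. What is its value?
Turán density bound = (4/5) · 402^2/2 = 323208/5 ≈ 64641.6

Turán's theorem: ex(n, K_{r+1}) is achieved by the complete r-partite Turán graph T(n, r) with parts as balanced as possible, and is at most (1 − 1/r) · n^2/2. For r = 5, n = 402: the density bound is (4/5) · 161604/2 = 323208/5 ≈ 64641.6. The integer-valued extremum is e(T(402, 5)) = 64641, which is strictly less than the density bound 323208/5 since 5 ∤ 402 (the parts of T(402, 5) cannot all be equal).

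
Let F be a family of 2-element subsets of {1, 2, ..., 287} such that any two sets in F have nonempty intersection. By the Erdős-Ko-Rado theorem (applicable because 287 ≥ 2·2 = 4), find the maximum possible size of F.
max |F| = C(286, 1) = 286

The Erdős-Ko-Rado theorem states: for n ≥ 2k, an intersecting family of k-subsets of an n-element set has size at most C(n − 1, k − 1), with equality for 'star' families {A ⊆ [n] : |A| = k, i ∈ A} (fix an element i). For n = 287, k = 2: C(286, 1) = 286.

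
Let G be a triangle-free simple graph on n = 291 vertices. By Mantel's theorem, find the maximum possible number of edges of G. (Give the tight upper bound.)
ex(291, K_3) = ⌊291^2/4⌋ = 21170

Mantel (1907): a triangle-free graph on n vertices has at most ⌊n^2/4⌋ edges, with equality for the complete bipartite graph K_{⌊n/2⌋, ⌈n/2⌉}. For n = 291: ⌊291^2/4⌋ = ⌊84681/4⌋ = 21170. The extremal graph is K_{145, 146}, which has 145·146 = 21170 edges.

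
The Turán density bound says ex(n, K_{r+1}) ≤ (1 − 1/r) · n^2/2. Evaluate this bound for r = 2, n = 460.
Turán density bound = (1/2) · 460^2/2 = 52900

Turán's theorem: ex(n, K_{r+1}) is achieved by the complete r-partite Turán graph T(n, r) with parts as balanced as possible, and is at most (1 − 1/r) · n^2/2. For r = 2, n = 460: the density bound is (1/2) · 211600/2 = 52900. Since 2 ∣ 460, the Turán graph T(460, 2) has parts of equal size 230, and its edge count e(T(460, 2)) = 52900 attains the density bound exactly.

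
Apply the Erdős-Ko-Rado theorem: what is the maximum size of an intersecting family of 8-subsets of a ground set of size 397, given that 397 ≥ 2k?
max |F| = C(396, 7) = 287261847152280

The Erdős-Ko-Rado theorem states: for n ≥ 2k, an intersecting family of k-subsets of an n-element set has size at most C(n − 1, k − 1), with equality for 'star' families {A ⊆ [n] : |A| = k, i ∈ A} (fix an element i). For n = 397, k = 8: C(396, 7) = 287261847152280.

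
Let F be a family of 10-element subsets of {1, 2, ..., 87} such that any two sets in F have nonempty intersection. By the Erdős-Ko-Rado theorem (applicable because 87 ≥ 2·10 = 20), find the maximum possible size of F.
max |F| = C(86, 9) = 459856441980

Erdős-Ko-Rado (1961): when n ≥ 2k, max |F| = C(n−1, k−1). The bound is attained by the star {A : i ∈ A} for any fixed i ∈ [n]. Here C(87−1, 10−1) = C(86, 9) = 459856441980.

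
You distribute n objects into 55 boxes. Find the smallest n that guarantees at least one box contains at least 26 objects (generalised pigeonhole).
n = (26 − 1)·55 + 1 = 1376

By the generalised pigeonhole principle, to guarantee some box contains ≥ r objects we need more than (r − 1) · k objects total. Threshold: n = (r − 1) · k + 1. With r = 26 and k = 55: n = 25 · 55 + 1 = 1375 + 1 = 1376. For n = 1375 = 25 · 55, we can put exactly 25 objects in every box, avoiding 26 in any single one — so 1376 is tight.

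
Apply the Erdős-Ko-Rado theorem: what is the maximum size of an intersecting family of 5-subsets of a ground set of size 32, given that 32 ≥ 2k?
max |F| = C(31, 4) = 31465

The Erdős-Ko-Rado theorem states: for n ≥ 2k, an intersecting family of k-subsets of an n-element set has size at most C(n − 1, k − 1), with equality for 'star' families {A ⊆ [n] : |A| = k, i ∈ A} (fix an element i). For n = 32, k = 5: C(31, 4) = 31465.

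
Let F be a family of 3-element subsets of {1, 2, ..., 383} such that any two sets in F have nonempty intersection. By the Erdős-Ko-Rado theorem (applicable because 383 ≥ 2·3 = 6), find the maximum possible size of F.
max |F| = C(382, 2) = 72771

The Erdős-Ko-Rado theorem states: for n ≥ 2k, an intersecting family of k-subsets of an n-element set has size at most C(n − 1, k − 1), with equality for 'star' families {A ⊆ [n] : |A| = k, i ∈ A} (fix an element i). For n = 383, k = 3: C(382, 2) = 72771.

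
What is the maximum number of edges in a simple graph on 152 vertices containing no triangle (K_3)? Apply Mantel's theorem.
ex(152, K_3) = ⌊152^2/4⌋ = 5776

Mantel (1907): a triangle-free graph on n vertices has at most ⌊n^2/4⌋ edges, with equality for the complete bipartite graph K_{⌊n/2⌋, ⌈n/2⌉}. For n = 152: ⌊152^2/4⌋ = ⌊23104/4⌋ = 5776. The extremal graph is K_{76, 76}, which has 76·76 = 5776 edges.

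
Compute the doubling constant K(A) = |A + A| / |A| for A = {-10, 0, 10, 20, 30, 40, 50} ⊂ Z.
K = |A + A| / |A| = 13/7

Enumerate A + A = {a + b : a, b ∈ A}. With |A| = 7, there are |A|^2 = 49 ordered sum pairs; collecting distinct values, A + A = {-20, -10, 0, 10, 20, 30, 40, 50, 60, 70, 80, 90, 100}, so |A + A| = 13. Thus K = 13/7. Here |A + A| = 2|A| − 1 = 13, the minimum possible — so K = 13/7 is minimal, which holds iff A is an arithmetic progression.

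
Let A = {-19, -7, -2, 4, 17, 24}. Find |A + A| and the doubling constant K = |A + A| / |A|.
K = |A + A| / |A| = 21/6 = 7/2

Enumerate A + A = {a + b : a, b ∈ A}. With |A| = 6, there are |A|^2 = 36 ordered sum pairs; collecting distinct values, A + A = {-38, -26, -21, -15, -14, -9, -4, -3, -2, 2, 5, 8, 10, 15, 17, 21, 22, 28, 34, 41, 48}, so |A + A| = 21. Thus K = 21/6 = 7/2. For comparison, the minimum possible |A + A| over all 6-element sets is 2·6 − 1 = 11 (so min K = 11/6), attained only by arithmetic progressions.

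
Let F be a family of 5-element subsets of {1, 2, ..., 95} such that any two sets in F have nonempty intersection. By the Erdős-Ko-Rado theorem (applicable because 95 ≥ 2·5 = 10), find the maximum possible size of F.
max |F| = C(94, 4) = 3049501

Erdős-Ko-Rado (1961): when n ≥ 2k, max |F| = C(n−1, k−1). The bound is attained by the star {A : i ∈ A} for any fixed i ∈ [n]. Here C(95−1, 5−1) = C(94, 4) = 3049501.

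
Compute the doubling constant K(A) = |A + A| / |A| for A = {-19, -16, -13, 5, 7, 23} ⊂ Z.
K = |A + A| / |A| = 19/6

Enumerate A + A = {a + b : a, b ∈ A}. With |A| = 6, there are |A|^2 = 36 ordered sum pairs; collecting distinct values, A + A = {-38, -35, -32, -29, -26, -14, -12, -11, -9, -8, -6, 4, 7, 10, 12, 14, 28, 30, 46}, so |A + A| = 19. Thus K = 19/6. For comparison, the minimum possible |A + A| over all 6-element sets is 2·6 − 1 = 11 (so min K = 11/6), attained only by arithmetic progressions.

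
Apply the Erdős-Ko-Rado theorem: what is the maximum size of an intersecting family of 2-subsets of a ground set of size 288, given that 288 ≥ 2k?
max |F| = C(287, 1) = 287

The Erdős-Ko-Rado theorem states: for n ≥ 2k, an intersecting family of k-subsets of an n-element set has size at most C(n − 1, k − 1), with equality for 'star' families {A ⊆ [n] : |A| = k, i ∈ A} (fix an element i). For n = 288, k = 2: C(287, 1) = 287.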